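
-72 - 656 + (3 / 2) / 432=-209663 / 288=-728.00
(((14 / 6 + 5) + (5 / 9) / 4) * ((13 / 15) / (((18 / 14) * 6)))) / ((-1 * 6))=-24479 / 174960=-0.14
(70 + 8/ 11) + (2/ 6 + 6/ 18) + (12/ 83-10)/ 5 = 950746/ 13695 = 69.42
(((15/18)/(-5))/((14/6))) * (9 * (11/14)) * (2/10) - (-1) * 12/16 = 159/245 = 0.65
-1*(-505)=505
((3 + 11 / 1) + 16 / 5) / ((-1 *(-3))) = 86 / 15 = 5.73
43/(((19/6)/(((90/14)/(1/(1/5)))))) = 2322/133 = 17.46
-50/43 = -1.16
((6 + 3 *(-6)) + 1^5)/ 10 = -11/ 10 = -1.10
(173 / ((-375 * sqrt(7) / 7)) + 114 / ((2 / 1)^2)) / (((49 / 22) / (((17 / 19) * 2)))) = 1122 / 49-129404 * sqrt(7) / 349125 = 21.92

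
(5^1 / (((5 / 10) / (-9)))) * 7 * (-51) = 32130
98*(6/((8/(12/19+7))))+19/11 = 235187/418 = 562.65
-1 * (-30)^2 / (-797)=900 / 797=1.13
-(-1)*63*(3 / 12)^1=63 / 4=15.75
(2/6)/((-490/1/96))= -16/245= -0.07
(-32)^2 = 1024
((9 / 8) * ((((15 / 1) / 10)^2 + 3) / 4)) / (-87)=-63 / 3712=-0.02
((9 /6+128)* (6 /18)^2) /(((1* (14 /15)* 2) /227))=41995 /24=1749.79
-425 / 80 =-85 / 16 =-5.31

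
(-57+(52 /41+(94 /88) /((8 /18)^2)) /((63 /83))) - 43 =-165849515 /1818432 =-91.20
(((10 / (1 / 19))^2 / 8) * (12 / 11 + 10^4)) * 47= 23332170050 / 11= 2121106368.18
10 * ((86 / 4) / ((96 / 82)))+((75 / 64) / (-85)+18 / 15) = 3016459 / 16320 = 184.83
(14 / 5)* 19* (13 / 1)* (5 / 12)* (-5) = -8645 / 6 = -1440.83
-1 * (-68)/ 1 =68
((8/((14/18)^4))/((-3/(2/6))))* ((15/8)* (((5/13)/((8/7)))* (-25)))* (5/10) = 1366875/71344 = 19.16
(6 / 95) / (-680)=-3 / 32300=-0.00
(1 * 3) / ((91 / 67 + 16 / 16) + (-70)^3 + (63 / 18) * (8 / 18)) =-0.00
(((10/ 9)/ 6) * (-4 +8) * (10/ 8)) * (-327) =-2725/ 9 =-302.78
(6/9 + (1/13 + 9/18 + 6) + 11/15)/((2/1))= 1037/260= 3.99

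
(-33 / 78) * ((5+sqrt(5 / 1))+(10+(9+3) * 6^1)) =-37.75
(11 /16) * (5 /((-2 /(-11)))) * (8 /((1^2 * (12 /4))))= 605 /12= 50.42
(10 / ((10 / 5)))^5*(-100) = -312500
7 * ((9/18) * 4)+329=343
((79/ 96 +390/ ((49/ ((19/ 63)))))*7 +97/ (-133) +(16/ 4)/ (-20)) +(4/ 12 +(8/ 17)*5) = 184758743/ 7596960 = 24.32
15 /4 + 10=55 /4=13.75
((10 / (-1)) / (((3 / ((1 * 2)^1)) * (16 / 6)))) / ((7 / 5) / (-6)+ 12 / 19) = -1425 / 227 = -6.28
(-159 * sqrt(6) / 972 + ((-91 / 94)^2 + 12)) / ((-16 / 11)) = -1257443 / 141376 + 583 * sqrt(6) / 5184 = -8.62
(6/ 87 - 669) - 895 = -45354/ 29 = -1563.93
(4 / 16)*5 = 5 / 4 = 1.25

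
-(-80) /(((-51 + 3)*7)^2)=5 /7056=0.00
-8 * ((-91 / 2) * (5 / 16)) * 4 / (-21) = -65 / 3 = -21.67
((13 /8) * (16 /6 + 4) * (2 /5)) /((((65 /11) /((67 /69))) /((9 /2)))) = 737 /230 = 3.20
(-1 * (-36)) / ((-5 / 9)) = -324 / 5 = -64.80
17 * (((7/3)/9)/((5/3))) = 2.64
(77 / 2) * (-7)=-539 / 2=-269.50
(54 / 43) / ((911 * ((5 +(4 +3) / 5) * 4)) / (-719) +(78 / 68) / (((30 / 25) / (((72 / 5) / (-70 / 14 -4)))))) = -1650105 / 44629829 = -0.04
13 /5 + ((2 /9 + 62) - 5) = 2692 /45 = 59.82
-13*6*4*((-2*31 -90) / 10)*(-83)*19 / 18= -6232304 / 15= -415486.93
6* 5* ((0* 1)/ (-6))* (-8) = 0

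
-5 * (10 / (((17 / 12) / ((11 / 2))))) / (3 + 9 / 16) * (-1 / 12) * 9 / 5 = 2640 / 323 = 8.17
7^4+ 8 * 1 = 2409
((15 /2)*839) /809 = 12585 /1618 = 7.78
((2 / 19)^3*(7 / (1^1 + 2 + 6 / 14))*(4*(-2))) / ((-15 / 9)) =392 / 34295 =0.01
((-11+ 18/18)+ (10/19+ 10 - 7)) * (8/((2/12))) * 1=-5904/19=-310.74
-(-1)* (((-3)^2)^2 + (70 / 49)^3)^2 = 828461089 / 117649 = 7041.80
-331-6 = -337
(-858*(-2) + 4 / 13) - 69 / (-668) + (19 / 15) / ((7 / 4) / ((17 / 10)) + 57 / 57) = 15432608819 / 8987940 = 1717.04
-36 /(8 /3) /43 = -27 /86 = -0.31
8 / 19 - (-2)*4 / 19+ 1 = 1.84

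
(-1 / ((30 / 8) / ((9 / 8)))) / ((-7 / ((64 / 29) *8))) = 768 / 1015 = 0.76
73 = 73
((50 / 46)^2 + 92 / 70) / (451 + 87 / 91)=600717 / 108783560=0.01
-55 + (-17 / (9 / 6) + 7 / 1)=-178 / 3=-59.33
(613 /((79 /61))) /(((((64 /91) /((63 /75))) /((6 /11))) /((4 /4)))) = 214374069 /695200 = 308.36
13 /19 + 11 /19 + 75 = 1449 /19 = 76.26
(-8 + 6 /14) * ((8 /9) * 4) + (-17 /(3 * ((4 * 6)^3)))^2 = -324110645273 /12039487488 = -26.92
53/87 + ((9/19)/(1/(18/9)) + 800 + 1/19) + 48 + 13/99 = 2439605/2871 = 849.74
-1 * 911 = -911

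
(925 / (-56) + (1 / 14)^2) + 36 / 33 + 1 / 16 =-132459 / 8624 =-15.36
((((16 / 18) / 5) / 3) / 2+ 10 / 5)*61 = 16714 / 135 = 123.81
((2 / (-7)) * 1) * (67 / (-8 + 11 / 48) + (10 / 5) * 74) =-103976 / 2611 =-39.82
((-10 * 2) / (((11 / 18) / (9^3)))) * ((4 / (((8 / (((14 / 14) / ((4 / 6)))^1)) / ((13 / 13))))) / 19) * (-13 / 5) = 511758 / 209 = 2448.60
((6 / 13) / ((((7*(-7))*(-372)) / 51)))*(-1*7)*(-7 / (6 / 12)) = 51 / 403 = 0.13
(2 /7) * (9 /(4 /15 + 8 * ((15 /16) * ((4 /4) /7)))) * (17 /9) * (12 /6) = 2040 /281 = 7.26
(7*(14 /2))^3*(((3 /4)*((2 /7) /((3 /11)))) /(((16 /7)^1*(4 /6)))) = 3882417 /64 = 60662.77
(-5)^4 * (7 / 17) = 257.35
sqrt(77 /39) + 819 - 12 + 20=sqrt(3003) /39 + 827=828.41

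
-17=-17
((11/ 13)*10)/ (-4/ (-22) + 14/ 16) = 9680/ 1209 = 8.01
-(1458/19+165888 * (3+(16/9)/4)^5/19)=-4233164.69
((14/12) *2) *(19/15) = 133/45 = 2.96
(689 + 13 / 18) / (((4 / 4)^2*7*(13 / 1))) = 955 / 126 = 7.58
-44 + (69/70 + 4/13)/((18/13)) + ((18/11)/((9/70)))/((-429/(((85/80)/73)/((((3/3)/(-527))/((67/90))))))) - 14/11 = -38343597937/868107240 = -44.17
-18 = -18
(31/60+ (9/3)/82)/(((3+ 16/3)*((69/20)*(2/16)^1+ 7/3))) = 32664/1360175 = 0.02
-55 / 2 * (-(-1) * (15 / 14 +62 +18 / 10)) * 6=-149853 / 14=-10703.79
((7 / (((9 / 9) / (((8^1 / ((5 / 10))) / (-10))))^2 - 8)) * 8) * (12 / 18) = -7168 / 1461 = -4.91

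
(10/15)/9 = 2/27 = 0.07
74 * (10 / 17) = 740 / 17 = 43.53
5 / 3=1.67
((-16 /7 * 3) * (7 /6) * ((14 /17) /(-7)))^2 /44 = 64 /3179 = 0.02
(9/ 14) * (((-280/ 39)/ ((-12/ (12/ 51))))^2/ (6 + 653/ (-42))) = -78400/ 58755723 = -0.00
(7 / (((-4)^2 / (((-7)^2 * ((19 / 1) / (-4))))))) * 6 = -19551 / 32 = -610.97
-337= -337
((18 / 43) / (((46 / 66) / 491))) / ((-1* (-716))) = 145827 / 354062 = 0.41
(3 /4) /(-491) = -3 /1964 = -0.00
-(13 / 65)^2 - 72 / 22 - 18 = -5861 / 275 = -21.31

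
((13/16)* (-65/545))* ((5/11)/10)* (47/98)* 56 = -7943/67144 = -0.12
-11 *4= -44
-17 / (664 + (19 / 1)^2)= -17 / 1025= -0.02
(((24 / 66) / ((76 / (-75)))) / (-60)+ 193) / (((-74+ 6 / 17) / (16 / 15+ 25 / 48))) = -348361127 / 83733760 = -4.16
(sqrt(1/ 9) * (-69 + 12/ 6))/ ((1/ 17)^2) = -6454.33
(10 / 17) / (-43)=-10 / 731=-0.01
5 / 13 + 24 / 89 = 757 / 1157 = 0.65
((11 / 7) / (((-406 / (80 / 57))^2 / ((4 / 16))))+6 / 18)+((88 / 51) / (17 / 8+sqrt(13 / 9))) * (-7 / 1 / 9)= -34030378159 / 57170193507+39424 * sqrt(13) / 270657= -0.07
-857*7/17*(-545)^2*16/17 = -28509647600/289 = -98649299.65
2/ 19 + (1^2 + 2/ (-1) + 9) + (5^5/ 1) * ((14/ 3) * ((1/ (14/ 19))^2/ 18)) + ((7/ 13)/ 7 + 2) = 280548215/ 186732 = 1502.41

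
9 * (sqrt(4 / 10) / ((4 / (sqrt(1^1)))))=1.42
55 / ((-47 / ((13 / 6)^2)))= -9295 / 1692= -5.49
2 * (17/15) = 34/15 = 2.27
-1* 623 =-623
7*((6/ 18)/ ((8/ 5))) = 1.46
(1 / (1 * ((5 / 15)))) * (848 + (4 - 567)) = 855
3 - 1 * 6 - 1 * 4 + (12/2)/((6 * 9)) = -62/9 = -6.89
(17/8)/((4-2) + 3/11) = 187/200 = 0.94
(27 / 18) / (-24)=-1 / 16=-0.06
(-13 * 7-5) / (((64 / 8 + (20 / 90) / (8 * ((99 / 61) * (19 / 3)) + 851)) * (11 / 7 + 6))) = -172147248 / 108619949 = -1.58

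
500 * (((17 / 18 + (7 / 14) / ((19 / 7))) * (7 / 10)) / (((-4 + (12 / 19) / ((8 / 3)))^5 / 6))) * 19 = -10704671196800 / 179391326829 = -59.67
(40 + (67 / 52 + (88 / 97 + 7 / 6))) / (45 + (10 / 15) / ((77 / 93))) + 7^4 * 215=27550736219503 / 53370564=516215.95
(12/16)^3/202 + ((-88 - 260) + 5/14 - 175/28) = -32025699/90496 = -353.89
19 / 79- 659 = -52042 / 79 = -658.76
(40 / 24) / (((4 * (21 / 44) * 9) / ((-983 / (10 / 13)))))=-140569 / 1134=-123.96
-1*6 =-6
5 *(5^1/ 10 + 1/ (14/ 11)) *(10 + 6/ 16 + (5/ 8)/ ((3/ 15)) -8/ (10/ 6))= 783/ 14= 55.93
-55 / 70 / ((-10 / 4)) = 0.31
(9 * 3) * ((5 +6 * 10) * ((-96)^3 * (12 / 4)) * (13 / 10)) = -6055575552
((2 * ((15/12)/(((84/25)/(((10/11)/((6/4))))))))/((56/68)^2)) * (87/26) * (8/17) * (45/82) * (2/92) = 4621875/370025656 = 0.01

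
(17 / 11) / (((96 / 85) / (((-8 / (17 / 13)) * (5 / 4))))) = -5525 / 528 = -10.46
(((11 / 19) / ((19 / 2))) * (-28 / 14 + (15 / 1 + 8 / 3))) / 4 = 517 / 2166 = 0.24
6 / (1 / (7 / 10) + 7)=42 / 59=0.71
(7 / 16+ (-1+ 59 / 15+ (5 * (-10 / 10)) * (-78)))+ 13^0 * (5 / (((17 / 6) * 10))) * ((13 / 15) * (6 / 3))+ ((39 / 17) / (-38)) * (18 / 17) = 518718683 / 1317840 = 393.61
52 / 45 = 1.16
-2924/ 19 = -153.89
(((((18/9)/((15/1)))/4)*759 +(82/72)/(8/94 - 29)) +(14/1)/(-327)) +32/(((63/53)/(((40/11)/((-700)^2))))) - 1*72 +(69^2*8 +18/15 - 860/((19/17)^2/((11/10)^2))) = 33783504069511305047/907930228243500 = 37209.36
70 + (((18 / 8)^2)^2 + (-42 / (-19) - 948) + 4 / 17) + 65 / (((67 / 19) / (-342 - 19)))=-41573872087 / 5540096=-7504.18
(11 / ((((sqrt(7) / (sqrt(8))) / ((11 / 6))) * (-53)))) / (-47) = 121 * sqrt(14) / 52311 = 0.01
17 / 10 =1.70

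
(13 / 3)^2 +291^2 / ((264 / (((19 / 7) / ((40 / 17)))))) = 86220049 / 221760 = 388.80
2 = 2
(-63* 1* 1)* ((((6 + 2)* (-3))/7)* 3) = 648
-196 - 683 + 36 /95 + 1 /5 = -16690 /19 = -878.42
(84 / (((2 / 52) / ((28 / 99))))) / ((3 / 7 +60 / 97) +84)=13840736 / 1905651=7.26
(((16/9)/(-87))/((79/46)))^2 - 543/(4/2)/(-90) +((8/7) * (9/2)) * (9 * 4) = 100793441590481/535680382860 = 188.16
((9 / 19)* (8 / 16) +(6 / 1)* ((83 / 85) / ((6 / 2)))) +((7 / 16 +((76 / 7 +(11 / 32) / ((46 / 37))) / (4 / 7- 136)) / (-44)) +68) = 7003664611951 / 99161103360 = 70.63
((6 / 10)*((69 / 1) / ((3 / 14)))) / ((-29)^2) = 966 / 4205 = 0.23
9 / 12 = 3 / 4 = 0.75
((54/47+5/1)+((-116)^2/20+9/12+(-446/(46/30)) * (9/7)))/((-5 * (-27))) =46268237/20430900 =2.26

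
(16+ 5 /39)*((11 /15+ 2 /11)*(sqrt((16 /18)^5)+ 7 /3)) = 12157312*sqrt(2) /1563705+ 664853 /19305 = 45.43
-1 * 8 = -8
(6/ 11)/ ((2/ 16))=48/ 11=4.36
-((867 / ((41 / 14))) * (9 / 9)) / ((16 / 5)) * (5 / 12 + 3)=-10115 / 32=-316.09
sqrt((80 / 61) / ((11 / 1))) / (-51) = -4 * sqrt(3355) / 34221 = -0.01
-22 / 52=-11 / 26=-0.42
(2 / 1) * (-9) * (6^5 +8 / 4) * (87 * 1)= -12180348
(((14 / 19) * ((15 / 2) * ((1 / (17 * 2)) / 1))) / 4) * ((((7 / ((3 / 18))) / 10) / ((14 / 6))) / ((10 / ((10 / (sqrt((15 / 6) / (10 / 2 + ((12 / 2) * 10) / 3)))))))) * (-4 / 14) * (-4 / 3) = 0.09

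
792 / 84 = 9.43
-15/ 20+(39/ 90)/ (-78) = -34/ 45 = -0.76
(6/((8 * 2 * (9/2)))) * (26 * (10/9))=65/27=2.41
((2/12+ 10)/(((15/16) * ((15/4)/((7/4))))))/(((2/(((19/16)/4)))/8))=8113/1350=6.01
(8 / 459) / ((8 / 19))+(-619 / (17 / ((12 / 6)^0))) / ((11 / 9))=-150208 / 5049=-29.75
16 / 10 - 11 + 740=3653 / 5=730.60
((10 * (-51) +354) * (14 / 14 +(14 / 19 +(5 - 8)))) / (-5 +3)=-1872 / 19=-98.53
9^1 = 9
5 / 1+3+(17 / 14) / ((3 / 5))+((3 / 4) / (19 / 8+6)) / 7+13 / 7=33469 / 2814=11.89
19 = 19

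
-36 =-36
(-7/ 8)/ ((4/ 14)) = -49/ 16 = -3.06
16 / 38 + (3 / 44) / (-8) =2759 / 6688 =0.41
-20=-20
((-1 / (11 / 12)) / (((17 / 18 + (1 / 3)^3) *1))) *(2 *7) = -9072 / 583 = -15.56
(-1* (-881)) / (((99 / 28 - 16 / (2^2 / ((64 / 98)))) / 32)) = 30528.35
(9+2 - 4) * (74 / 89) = 518 / 89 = 5.82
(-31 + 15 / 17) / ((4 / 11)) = -1408 / 17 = -82.82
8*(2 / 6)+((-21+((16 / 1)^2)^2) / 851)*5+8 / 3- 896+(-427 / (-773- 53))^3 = -2120816355211 / 4194660696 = -505.60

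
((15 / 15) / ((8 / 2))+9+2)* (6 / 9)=15 / 2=7.50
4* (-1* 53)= -212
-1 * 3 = -3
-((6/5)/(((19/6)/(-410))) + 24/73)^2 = -24037.29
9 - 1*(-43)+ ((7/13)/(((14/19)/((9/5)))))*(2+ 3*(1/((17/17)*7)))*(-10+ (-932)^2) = 1262554109/455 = 2774844.20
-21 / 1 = -21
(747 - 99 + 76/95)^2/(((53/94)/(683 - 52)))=624193014304/1325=471089067.40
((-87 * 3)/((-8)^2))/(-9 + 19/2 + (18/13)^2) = -44109/26144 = -1.69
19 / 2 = 9.50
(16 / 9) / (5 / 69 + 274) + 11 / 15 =209861 / 283665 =0.74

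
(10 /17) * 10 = 100 /17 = 5.88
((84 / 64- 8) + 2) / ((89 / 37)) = -1.95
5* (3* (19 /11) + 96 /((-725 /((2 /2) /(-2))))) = 26.24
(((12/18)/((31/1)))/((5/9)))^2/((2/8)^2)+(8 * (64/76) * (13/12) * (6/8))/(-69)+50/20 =153996947/62993550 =2.44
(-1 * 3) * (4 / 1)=-12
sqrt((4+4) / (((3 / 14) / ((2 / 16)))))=sqrt(42) / 3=2.16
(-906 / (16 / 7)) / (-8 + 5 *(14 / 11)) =11627 / 48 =242.23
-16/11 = -1.45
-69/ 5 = -13.80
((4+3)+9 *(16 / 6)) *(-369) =-11439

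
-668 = -668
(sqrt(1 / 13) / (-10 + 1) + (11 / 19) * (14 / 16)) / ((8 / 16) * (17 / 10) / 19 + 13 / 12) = 1155 / 2572 - 190 * sqrt(13) / 25077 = 0.42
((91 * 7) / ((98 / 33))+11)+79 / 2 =265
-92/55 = -1.67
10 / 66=5 / 33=0.15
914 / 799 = 1.14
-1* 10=-10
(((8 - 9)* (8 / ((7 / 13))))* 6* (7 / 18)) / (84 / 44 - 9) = 4.89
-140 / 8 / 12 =-35 / 24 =-1.46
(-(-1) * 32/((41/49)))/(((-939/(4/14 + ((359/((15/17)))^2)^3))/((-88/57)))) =285244376529796.14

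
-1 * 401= -401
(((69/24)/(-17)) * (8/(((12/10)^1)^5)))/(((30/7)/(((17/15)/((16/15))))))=-100625/746496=-0.13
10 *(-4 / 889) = -40 / 889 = -0.04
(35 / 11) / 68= 35 / 748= 0.05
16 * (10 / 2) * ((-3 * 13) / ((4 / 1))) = -780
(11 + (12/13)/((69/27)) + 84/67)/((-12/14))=-1769005/120198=-14.72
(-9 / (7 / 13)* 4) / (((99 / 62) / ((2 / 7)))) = -6448 / 539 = -11.96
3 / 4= 0.75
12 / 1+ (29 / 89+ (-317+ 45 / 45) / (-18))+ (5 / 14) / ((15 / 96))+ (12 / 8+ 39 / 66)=2112932 / 61677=34.26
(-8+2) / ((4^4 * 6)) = -1 / 256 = -0.00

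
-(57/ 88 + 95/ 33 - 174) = 45005/ 264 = 170.47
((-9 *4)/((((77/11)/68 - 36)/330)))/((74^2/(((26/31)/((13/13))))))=0.05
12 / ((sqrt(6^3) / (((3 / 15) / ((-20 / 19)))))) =-0.16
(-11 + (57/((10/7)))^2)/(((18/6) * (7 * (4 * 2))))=158101/16800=9.41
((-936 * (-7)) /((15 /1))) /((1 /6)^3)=94348.80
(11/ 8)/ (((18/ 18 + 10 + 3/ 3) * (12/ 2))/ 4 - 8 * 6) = -11/ 240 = -0.05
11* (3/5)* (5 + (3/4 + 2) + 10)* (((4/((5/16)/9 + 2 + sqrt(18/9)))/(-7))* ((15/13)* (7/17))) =-9.22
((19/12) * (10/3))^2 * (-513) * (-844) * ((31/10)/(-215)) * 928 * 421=-8764053668336/129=-67938400529.74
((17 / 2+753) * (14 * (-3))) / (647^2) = -31983 / 418609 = -0.08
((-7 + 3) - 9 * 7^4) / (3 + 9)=-21613 / 12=-1801.08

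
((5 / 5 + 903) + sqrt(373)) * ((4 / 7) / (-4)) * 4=-3616 / 7 - 4 * sqrt(373) / 7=-527.61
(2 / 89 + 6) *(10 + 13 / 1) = 138.52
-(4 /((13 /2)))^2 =-64 /169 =-0.38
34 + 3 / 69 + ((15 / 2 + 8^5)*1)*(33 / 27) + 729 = 16900303 / 414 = 40821.99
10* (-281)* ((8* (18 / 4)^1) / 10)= -10116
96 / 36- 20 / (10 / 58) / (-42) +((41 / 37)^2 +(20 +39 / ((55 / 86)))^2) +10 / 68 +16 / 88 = 6470579474977 / 985611550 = 6565.04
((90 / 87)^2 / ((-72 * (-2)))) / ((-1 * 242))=-25 / 814088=-0.00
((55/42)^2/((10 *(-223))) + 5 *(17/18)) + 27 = 24956663/786744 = 31.72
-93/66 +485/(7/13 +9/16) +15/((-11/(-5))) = 2246611/5038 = 445.93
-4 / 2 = -2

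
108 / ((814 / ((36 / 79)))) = 1944 / 32153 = 0.06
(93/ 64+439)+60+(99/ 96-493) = 8.48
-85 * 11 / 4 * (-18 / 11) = 765 / 2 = 382.50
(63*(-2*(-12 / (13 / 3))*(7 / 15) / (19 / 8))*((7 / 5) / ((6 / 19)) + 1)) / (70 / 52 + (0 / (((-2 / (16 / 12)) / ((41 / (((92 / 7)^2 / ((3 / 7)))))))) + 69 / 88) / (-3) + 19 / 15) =607267584 / 3833345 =158.42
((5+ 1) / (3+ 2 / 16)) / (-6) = -8 / 25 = -0.32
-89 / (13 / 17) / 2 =-1513 / 26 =-58.19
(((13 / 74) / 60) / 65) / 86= 1 / 1909200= 0.00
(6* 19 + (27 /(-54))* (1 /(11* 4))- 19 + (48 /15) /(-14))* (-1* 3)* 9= -7880247 /3080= -2558.52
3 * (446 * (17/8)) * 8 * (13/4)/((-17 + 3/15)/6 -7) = -739245/98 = -7543.32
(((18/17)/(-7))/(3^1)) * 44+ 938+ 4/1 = 111834/119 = 939.78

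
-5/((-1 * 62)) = 5/62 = 0.08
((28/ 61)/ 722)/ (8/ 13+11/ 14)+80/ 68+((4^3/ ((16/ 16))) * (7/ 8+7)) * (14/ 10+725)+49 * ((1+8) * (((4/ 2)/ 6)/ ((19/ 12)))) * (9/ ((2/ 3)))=2062857628966/ 5615355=367360.15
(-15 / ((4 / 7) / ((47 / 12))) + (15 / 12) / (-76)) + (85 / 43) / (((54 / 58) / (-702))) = -5206885 / 3268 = -1593.29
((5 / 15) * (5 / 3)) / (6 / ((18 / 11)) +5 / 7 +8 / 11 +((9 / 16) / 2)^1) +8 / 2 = 490388 / 119517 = 4.10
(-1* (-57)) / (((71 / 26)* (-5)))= -1482 / 355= -4.17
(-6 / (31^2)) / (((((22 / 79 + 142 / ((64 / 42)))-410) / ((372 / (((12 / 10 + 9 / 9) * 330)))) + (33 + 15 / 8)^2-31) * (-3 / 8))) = 80896 / 2757444885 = 0.00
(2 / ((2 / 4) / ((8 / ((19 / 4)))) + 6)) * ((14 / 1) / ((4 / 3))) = 1344 / 403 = 3.33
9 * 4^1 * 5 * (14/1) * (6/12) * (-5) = -6300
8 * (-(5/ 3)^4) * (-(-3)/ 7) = -5000/ 189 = -26.46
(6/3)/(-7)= -2/7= -0.29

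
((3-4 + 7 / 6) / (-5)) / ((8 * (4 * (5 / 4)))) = -1 / 1200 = -0.00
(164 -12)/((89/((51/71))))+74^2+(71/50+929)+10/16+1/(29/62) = 234942797859/36650200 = 6410.41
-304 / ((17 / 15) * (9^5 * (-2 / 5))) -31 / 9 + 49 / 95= -92735216 / 31788045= -2.92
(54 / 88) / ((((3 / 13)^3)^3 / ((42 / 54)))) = 74231495611 / 288684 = 257137.55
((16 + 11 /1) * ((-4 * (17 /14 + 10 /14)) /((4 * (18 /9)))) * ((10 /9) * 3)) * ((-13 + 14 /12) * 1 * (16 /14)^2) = 460080 /343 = 1341.34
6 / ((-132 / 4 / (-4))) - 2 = -14 / 11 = -1.27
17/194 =0.09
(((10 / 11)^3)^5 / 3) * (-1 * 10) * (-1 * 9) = 30000000000000000 / 4177248169415651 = 7.18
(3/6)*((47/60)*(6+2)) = 3.13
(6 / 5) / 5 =6 / 25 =0.24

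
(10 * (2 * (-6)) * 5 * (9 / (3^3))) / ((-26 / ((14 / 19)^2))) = 19600 / 4693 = 4.18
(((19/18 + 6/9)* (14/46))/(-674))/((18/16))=-434/627831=-0.00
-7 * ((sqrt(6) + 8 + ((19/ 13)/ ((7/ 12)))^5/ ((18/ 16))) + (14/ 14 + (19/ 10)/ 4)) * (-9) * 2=126 * sqrt(6) + 218448189707121/ 17829489860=12560.71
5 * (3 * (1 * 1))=15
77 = 77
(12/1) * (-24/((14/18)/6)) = -15552/7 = -2221.71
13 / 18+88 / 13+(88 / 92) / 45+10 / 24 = 142253 / 17940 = 7.93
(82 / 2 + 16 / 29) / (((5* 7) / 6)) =1446 / 203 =7.12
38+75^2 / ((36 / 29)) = 18277 / 4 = 4569.25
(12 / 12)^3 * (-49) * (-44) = 2156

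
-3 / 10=-0.30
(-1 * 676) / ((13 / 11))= -572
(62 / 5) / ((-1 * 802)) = -31 / 2005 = -0.02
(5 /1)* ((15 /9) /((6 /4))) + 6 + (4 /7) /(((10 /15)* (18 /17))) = 779 /63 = 12.37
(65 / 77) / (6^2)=65 / 2772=0.02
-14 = -14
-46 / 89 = -0.52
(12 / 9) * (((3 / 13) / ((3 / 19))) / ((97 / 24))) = 608 / 1261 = 0.48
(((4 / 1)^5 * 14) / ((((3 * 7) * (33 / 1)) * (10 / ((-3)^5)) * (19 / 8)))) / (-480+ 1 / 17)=3760128 / 8526155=0.44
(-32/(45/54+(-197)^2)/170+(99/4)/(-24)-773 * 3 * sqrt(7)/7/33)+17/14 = 811492111/4433635360-773 * sqrt(7)/77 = -26.38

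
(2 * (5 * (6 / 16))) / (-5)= -0.75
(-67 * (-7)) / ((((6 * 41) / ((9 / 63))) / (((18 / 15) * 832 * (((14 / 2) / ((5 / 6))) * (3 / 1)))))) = 7023744 / 1025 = 6852.43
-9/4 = -2.25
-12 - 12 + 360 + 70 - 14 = 392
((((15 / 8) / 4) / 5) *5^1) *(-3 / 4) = -0.35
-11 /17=-0.65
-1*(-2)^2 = -4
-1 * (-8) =8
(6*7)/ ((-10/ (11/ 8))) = -231/ 40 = -5.78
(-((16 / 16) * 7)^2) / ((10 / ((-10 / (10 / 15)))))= 147 / 2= 73.50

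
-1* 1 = -1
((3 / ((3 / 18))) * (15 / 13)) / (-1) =-270 / 13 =-20.77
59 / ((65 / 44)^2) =114224 / 4225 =27.04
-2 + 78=76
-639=-639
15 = 15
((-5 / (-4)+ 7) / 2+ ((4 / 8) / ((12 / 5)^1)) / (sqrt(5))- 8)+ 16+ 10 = sqrt(5) / 24+ 177 / 8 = 22.22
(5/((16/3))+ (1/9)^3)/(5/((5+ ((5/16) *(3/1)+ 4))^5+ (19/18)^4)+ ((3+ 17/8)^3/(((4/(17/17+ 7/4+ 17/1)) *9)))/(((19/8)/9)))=1775736706168459358144/529294630186460423969613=0.00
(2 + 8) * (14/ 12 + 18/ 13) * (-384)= -127360/ 13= -9796.92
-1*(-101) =101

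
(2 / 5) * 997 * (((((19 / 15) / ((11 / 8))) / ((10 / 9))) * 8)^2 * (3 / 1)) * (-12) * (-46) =10985887678464 / 378125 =29053587.25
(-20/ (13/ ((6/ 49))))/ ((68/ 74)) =-2220/ 10829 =-0.21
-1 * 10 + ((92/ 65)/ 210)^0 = -9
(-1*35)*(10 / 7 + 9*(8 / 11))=-3070 / 11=-279.09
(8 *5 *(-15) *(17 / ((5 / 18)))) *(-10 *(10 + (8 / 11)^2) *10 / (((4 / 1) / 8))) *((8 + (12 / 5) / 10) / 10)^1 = 7709554944 / 121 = 63715330.12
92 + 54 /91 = 8426 /91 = 92.59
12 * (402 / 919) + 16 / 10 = 31472 / 4595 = 6.85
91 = 91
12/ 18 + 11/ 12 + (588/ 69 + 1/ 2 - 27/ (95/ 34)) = 24697/ 26220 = 0.94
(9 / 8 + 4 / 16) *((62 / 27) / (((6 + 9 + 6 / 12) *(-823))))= -0.00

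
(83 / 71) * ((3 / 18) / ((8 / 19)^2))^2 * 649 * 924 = 540540100639 / 872448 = 619567.13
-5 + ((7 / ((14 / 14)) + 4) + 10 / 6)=7.67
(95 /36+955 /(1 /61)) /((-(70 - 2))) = -2097275 /2448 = -856.73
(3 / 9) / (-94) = -1 / 282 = -0.00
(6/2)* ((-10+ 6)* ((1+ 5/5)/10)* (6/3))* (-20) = 96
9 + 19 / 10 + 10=209 / 10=20.90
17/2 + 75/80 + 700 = 11351/16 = 709.44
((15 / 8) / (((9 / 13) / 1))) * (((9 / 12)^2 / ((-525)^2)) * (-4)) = -13 / 588000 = -0.00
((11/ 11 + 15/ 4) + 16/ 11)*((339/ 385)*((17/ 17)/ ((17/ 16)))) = 52884/ 10285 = 5.14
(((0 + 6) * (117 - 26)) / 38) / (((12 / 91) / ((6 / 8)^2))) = 74529 / 1216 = 61.29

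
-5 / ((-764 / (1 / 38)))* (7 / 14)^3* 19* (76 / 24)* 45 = 1425 / 24448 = 0.06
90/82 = 45/41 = 1.10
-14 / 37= -0.38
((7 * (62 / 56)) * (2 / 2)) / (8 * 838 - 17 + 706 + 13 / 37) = 1147 / 1094216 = 0.00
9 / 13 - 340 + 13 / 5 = -21886 / 65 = -336.71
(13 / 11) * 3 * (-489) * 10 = -190710 / 11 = -17337.27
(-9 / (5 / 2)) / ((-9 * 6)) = 0.07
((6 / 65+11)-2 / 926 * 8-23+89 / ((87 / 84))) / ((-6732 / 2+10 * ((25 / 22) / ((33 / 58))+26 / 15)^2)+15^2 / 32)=-30260797466944 / 1316562559877149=-0.02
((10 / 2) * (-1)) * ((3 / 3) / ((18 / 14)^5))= -84035 / 59049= -1.42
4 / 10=2 / 5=0.40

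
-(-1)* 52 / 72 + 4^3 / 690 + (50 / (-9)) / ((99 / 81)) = -84943 / 22770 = -3.73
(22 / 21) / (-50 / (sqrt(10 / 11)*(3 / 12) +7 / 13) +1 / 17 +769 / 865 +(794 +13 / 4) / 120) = -607429496211820480 / 48515313768783072869 - 82326452116480000*sqrt(110) / 145545941306349218607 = -0.02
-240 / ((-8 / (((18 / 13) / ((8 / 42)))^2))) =535815 / 338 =1585.25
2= 2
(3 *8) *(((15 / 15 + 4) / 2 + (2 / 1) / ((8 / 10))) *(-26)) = -3120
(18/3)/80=0.08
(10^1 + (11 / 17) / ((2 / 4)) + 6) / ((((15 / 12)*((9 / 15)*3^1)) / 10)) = 3920 / 51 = 76.86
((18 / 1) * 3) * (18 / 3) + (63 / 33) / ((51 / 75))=61113 / 187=326.81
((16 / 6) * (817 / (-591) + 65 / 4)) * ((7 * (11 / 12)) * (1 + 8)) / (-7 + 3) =-2706319 / 4728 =-572.40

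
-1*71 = -71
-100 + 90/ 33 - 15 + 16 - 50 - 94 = -2643/ 11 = -240.27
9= 9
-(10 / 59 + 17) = -1013 / 59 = -17.17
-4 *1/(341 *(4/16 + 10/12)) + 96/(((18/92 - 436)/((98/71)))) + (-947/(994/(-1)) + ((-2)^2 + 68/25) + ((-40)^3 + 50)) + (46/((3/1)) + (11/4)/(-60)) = -63927.35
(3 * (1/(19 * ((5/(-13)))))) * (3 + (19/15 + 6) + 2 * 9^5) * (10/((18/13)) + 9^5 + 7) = -12242625174728/4275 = -2863771970.70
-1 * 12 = -12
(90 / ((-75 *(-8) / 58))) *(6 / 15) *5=87 / 5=17.40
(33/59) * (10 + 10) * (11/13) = 7260/767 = 9.47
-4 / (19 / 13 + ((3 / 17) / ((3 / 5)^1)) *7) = -442 / 389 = -1.14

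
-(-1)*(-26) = -26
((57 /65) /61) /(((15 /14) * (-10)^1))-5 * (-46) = 230.00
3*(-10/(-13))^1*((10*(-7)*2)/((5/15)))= -12600/13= -969.23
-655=-655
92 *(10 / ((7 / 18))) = 16560 / 7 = 2365.71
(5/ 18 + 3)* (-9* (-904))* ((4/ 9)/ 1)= 106672/ 9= 11852.44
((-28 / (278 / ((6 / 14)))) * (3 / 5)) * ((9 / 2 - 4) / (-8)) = 9 / 5560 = 0.00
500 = 500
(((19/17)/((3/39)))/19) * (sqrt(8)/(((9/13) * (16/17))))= 169 * sqrt(2)/72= 3.32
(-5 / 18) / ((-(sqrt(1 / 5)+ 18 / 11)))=275 / 1499- 605 * sqrt(5) / 26982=0.13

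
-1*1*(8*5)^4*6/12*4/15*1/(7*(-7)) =1024000/147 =6965.99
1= 1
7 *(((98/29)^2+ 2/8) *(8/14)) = 39257/841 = 46.68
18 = 18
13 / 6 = 2.17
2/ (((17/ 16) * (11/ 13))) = 416/ 187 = 2.22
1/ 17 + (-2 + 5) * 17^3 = 250564/ 17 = 14739.06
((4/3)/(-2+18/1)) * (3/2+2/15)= 49/360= 0.14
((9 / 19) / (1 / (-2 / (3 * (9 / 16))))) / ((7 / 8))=-256 / 399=-0.64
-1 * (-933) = 933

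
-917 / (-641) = 917 / 641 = 1.43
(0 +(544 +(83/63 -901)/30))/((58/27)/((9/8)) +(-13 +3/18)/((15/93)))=-8743320/1320949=-6.62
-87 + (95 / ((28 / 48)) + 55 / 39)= 21094 / 273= 77.27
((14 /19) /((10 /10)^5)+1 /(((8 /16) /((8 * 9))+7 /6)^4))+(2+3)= 6.26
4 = 4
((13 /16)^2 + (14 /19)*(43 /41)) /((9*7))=285763 /12563712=0.02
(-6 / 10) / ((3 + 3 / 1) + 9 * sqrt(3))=2 / 115 - 3 * sqrt(3) / 115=-0.03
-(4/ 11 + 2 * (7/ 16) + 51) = -52.24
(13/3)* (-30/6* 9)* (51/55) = -1989/11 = -180.82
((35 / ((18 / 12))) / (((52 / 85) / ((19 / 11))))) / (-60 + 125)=11305 / 11154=1.01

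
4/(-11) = -4/11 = -0.36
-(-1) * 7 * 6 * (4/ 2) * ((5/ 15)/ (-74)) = -14/ 37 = -0.38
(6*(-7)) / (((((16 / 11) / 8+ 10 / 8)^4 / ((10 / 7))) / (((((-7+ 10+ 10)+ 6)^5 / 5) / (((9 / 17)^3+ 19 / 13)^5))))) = -653696.06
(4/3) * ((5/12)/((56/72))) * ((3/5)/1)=3/7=0.43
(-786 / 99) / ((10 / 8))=-1048 / 165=-6.35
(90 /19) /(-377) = -90 /7163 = -0.01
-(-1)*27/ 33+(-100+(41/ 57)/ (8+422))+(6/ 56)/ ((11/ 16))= -186885593/ 1887270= -99.02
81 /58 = 1.40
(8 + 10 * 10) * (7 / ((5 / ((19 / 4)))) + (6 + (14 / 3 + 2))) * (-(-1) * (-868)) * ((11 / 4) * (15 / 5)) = -14939278.20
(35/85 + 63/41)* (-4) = -5432/697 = -7.79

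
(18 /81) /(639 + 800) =2 /12951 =0.00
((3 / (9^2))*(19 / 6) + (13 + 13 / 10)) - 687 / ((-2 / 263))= 73187483 / 810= 90354.92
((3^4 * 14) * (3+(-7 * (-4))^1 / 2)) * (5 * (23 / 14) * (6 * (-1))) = -950130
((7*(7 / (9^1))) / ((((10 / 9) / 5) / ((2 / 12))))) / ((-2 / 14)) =-343 / 12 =-28.58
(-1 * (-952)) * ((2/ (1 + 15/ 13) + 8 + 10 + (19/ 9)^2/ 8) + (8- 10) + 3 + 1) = 1656803/ 81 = 20454.36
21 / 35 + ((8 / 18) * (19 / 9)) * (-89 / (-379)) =125917 / 153495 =0.82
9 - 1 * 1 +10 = 18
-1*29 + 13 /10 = -277 /10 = -27.70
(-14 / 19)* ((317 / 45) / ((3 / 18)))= -8876 / 285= -31.14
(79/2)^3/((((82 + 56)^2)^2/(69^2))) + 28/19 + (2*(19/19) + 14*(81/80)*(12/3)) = 60.98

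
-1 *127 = -127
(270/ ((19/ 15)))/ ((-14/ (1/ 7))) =-2025/ 931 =-2.18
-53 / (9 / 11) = -583 / 9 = -64.78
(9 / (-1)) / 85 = -9 / 85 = -0.11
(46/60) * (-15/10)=-1.15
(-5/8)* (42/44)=-105/176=-0.60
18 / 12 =3 / 2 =1.50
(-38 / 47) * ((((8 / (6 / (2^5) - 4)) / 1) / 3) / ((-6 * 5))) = -2432 / 129015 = -0.02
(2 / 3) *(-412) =-824 / 3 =-274.67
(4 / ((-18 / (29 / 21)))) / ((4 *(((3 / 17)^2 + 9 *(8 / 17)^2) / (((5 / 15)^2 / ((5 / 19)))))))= -159239 / 9950850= -0.02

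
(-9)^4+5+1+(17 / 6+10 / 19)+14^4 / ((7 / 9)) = 6379709 / 114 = 55962.36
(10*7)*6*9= 3780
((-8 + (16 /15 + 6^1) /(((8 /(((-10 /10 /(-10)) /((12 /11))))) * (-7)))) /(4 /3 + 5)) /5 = -403783 /1596000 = -0.25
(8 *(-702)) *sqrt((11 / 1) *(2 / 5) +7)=-5616 *sqrt(285) / 5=-18961.80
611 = 611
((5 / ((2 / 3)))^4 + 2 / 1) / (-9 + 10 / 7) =-354599 / 848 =-418.16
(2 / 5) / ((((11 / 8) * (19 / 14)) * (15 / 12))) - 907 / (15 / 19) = -18005797 / 15675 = -1148.70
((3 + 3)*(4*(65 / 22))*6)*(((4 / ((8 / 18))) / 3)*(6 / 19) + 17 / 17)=173160 / 209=828.52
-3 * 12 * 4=-144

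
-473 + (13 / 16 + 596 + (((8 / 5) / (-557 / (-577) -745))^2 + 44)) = 773218597166581 / 4607633971600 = 167.81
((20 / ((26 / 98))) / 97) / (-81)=-980 / 102141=-0.01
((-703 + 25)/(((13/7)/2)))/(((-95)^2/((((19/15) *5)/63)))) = -452/55575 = -0.01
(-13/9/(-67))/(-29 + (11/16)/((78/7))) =-5408/7259115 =-0.00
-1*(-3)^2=-9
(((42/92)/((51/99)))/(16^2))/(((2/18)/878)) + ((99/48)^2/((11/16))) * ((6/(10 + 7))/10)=13799511/500480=27.57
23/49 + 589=28884/49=589.47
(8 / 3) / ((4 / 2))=4 / 3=1.33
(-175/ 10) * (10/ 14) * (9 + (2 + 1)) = -150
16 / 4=4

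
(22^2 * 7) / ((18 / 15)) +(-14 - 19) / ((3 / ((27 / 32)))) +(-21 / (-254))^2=4357243805 / 1548384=2814.06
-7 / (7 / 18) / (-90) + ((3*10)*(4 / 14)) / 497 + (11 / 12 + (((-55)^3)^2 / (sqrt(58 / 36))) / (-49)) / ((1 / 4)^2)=-7120939439.30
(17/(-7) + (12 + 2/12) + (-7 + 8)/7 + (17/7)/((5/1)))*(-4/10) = -4.15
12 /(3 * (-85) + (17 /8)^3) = -6144 /125647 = -0.05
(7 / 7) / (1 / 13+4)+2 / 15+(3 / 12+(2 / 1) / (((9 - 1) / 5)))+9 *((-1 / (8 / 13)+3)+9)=605813 / 6360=95.25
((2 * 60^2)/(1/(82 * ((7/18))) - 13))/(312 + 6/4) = -688800/388949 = -1.77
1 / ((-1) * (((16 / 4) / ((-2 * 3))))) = 3 / 2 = 1.50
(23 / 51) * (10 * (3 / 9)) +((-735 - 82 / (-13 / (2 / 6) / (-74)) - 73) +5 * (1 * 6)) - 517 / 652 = -1209784153 / 1296828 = -932.88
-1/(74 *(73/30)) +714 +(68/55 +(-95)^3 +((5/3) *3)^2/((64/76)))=-2036106908567/2376880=-856630.08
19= 19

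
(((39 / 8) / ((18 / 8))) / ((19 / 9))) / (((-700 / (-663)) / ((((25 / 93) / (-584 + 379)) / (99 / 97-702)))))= 278681 / 153254383800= 0.00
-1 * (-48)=48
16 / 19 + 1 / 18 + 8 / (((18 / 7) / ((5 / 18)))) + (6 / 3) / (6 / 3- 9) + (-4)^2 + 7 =527363 / 21546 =24.48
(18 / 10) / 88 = 9 / 440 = 0.02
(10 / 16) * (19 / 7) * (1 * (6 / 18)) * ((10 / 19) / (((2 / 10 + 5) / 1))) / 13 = 125 / 28392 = 0.00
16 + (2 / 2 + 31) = 48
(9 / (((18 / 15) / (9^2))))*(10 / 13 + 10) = 85050 / 13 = 6542.31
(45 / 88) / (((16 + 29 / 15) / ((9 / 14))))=6075 / 331408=0.02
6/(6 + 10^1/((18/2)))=27/32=0.84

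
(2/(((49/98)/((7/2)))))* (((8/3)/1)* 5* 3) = 560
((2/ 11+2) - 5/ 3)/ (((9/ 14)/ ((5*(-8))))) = -9520/ 297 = -32.05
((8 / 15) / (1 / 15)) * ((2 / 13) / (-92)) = -4 / 299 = -0.01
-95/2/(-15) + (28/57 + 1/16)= 1131/304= 3.72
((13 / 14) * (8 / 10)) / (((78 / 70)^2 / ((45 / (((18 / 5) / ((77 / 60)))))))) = 13475 / 1404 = 9.60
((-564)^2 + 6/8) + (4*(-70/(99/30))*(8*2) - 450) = 41750171/132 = 316289.17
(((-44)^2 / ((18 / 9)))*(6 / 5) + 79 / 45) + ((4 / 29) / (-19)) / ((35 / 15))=201917267 / 173565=1163.35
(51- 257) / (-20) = 103 / 10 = 10.30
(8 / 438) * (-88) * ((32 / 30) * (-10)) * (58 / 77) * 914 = 54284288 / 4599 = 11803.50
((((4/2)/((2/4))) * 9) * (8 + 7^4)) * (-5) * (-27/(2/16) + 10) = 89325720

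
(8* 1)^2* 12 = 768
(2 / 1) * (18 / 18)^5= 2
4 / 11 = 0.36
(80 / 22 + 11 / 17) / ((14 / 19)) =15219 / 2618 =5.81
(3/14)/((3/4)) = 0.29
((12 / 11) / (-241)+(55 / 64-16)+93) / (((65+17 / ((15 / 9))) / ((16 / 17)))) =66045825 / 67780768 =0.97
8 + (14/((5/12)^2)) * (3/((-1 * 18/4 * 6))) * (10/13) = 72/65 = 1.11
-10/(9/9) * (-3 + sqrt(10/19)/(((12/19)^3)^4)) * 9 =-15938.17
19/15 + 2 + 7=10.27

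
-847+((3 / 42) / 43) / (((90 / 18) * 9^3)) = -1858563629 / 2194290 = -847.00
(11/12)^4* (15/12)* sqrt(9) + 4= 183797/27648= 6.65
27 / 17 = 1.59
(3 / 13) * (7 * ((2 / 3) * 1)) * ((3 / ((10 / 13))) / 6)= 7 / 10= 0.70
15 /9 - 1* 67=-196 /3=-65.33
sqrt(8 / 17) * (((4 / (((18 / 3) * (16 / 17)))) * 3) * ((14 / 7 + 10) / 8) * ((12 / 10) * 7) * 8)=126 * sqrt(34) / 5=146.94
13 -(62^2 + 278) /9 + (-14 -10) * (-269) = 6011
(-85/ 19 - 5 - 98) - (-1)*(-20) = -2422/ 19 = -127.47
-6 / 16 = -3 / 8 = -0.38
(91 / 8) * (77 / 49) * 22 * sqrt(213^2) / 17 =335049 / 68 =4927.19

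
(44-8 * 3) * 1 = 20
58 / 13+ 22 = 344 / 13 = 26.46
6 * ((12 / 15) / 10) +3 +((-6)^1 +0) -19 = -538 / 25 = -21.52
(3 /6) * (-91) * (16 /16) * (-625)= 56875 /2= 28437.50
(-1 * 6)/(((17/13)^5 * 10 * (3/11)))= -4084223/7099285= -0.58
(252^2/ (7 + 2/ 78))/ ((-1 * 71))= -1238328/ 9727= -127.31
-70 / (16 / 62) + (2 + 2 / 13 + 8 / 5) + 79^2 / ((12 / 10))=3848003 / 780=4933.34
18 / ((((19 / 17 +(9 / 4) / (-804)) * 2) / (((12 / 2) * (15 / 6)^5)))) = 96103125 / 20317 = 4730.18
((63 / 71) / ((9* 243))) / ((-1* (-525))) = 1 / 1293975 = 0.00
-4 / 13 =-0.31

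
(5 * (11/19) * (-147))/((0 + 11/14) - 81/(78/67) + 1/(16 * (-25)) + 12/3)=294294000/44811329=6.57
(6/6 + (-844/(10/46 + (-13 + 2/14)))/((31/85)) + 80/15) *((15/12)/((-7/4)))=-35849035/264957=-135.30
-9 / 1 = -9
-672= -672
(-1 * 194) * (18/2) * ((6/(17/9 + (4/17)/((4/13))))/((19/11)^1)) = -2285.60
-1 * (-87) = 87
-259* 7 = -1813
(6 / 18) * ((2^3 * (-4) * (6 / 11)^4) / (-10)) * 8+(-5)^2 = 25.76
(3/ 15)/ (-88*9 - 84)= -1/ 4380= -0.00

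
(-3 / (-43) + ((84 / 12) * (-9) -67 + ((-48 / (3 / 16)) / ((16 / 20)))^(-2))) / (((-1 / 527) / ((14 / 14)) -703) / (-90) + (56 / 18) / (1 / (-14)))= 2713511834451 / 746500034560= 3.63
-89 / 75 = -1.19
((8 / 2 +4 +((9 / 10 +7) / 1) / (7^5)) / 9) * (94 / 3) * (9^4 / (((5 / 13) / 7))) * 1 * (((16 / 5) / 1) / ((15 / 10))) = 7095446.63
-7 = -7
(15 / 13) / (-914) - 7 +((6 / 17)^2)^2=-6932629397 / 992396522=-6.99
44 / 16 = 2.75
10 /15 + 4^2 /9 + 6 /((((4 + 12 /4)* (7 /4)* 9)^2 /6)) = 52886 /21609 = 2.45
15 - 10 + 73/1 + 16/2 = 86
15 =15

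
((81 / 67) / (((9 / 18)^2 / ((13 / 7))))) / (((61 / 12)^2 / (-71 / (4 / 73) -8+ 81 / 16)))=-787690332 / 1745149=-451.36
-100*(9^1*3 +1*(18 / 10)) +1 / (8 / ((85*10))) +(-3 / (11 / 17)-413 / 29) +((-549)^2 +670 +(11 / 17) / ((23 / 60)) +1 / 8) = 298631345795 / 997832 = 299280.19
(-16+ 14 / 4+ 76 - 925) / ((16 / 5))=-8615 / 32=-269.22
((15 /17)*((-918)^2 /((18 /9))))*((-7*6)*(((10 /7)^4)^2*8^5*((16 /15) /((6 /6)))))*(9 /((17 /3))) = -12383472844800000000 /823543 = -15036826061055.71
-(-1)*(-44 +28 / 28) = -43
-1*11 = -11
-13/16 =-0.81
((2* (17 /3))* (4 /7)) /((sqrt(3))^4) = 136 /189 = 0.72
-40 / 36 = -10 / 9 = -1.11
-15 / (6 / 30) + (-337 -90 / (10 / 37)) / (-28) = -715 / 14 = -51.07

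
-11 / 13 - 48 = -635 / 13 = -48.85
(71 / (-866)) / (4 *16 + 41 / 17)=-1207 / 977714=-0.00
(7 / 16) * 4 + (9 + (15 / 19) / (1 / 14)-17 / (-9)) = 16205 / 684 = 23.69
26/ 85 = 0.31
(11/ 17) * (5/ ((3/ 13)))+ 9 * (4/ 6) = 1021/ 51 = 20.02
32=32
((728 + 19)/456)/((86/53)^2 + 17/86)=30075963/51969484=0.58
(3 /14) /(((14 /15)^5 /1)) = 2278125 /7529536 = 0.30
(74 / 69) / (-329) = -74 / 22701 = -0.00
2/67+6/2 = 3.03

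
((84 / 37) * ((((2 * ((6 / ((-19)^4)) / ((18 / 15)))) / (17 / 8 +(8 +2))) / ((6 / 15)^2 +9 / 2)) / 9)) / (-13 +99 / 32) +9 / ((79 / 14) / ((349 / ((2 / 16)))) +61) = 36459453731985088784 / 247122320717970374469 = 0.15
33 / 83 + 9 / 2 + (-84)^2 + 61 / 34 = 9965458 / 1411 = 7062.69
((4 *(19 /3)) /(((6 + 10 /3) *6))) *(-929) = -17651 /42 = -420.26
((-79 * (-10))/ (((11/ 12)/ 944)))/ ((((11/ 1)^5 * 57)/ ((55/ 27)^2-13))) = -19246574080/ 24537891411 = -0.78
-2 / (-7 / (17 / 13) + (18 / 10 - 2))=85 / 236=0.36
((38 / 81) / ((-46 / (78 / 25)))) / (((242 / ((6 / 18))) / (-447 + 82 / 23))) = 2519153 / 129618225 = 0.02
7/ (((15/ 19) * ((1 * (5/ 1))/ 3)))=5.32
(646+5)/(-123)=-217/41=-5.29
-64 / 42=-32 / 21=-1.52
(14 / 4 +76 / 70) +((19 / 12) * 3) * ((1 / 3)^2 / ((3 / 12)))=4219 / 630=6.70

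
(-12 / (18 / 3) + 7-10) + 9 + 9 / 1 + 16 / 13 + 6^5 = 101273 / 13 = 7790.23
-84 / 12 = -7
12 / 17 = 0.71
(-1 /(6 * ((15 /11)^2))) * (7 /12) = -0.05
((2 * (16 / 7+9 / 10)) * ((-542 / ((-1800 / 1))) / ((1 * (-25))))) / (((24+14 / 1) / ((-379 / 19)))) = 22904107 / 568575000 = 0.04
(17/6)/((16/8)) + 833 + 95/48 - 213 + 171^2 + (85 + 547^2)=15799603/48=329158.40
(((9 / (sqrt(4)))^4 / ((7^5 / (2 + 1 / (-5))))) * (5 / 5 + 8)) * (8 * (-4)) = -1062882 / 84035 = -12.65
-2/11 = -0.18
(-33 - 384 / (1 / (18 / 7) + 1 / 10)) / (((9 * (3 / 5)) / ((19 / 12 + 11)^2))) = -342129005 / 14256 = -23998.95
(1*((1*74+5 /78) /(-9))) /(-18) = 5777 /12636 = 0.46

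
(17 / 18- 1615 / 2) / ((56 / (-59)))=61183 / 72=849.76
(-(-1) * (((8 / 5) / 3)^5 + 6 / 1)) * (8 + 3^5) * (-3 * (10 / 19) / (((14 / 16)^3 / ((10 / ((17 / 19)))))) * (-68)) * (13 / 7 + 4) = 55267426582528 / 3472875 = 15914027.02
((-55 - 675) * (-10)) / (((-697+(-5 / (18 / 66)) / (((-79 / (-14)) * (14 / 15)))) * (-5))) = 57670 / 27669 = 2.08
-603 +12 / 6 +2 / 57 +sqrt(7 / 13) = -34255 / 57 +sqrt(91) / 13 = -600.23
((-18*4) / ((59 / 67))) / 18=-4.54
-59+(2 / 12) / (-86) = -30445 / 516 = -59.00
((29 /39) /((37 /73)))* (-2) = -4234 /1443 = -2.93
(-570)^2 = 324900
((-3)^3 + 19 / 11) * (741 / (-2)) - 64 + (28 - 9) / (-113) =11559126 / 1243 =9299.38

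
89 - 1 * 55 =34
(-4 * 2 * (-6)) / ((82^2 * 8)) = 3 / 3362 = 0.00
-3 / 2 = -1.50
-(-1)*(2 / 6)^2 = 1 / 9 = 0.11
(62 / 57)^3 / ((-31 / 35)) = -1.45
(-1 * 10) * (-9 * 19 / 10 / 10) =171 / 10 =17.10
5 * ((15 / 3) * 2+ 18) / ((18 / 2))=140 / 9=15.56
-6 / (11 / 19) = -114 / 11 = -10.36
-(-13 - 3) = 16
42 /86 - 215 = -9224 /43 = -214.51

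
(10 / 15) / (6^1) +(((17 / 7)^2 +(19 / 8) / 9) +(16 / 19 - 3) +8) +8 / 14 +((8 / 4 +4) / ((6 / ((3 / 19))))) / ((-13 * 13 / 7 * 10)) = 79839089 / 6293560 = 12.69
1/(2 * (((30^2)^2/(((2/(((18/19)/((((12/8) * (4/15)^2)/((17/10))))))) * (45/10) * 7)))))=133/51637500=0.00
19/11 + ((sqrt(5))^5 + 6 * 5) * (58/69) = 6817/253 + 1450 * sqrt(5)/69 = 73.93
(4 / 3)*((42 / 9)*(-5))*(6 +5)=-342.22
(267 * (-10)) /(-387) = 890 /129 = 6.90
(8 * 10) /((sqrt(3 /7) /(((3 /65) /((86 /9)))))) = 72 * sqrt(21) /559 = 0.59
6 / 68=3 / 34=0.09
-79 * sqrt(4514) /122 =-43.51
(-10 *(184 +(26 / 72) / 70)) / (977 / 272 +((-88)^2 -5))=-31531124 / 132677055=-0.24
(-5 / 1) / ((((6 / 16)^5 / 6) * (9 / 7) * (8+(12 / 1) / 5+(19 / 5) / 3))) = -65536 / 243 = -269.70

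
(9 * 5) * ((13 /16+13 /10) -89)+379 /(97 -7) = -2812123 /720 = -3905.73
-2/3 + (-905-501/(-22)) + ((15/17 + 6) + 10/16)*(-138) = -4306031/2244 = -1918.91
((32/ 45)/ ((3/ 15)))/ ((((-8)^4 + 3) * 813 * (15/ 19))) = 608/ 449885745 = 0.00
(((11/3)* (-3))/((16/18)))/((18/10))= -55/8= -6.88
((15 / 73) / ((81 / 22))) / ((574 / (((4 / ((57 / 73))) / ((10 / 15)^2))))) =55 / 49077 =0.00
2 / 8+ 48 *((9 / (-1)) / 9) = -191 / 4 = -47.75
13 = 13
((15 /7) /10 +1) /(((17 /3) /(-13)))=-39 /14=-2.79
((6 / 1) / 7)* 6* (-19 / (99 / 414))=-31464 / 77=-408.62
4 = 4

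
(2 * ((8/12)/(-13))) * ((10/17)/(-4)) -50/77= -32380/51051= -0.63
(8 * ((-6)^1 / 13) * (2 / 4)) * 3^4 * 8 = -15552 / 13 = -1196.31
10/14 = 5/7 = 0.71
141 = 141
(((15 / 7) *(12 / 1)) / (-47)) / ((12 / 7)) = -15 / 47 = -0.32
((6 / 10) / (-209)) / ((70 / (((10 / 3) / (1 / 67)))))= -67 / 7315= -0.01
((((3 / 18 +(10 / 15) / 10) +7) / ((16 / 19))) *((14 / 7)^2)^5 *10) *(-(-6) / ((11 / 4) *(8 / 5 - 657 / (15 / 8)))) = -659680 / 1199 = -550.19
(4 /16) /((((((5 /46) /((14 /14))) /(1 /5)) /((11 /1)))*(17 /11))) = 2783 /850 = 3.27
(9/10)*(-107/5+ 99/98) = -89919/4900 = -18.35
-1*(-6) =6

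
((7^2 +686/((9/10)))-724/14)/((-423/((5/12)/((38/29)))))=-6938105/12151944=-0.57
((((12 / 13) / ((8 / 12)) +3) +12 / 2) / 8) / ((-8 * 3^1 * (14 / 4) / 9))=-405 / 2912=-0.14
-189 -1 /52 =-9829 /52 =-189.02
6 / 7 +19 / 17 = 1.97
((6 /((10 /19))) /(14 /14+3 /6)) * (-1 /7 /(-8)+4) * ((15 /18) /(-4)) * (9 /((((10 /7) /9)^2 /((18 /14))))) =-373977 /128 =-2921.70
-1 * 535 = -535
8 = 8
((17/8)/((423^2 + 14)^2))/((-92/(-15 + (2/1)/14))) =221/20621264628356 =0.00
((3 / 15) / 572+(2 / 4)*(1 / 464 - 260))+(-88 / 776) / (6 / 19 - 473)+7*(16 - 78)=-326008008587601 / 578030092640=-564.00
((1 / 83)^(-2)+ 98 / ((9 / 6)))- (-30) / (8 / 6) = 41861 / 6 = 6976.83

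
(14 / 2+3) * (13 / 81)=130 / 81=1.60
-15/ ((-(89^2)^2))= 15/ 62742241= 0.00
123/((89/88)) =121.62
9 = 9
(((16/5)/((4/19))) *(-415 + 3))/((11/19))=-594928/55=-10816.87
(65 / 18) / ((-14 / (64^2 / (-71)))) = 66560 / 4473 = 14.88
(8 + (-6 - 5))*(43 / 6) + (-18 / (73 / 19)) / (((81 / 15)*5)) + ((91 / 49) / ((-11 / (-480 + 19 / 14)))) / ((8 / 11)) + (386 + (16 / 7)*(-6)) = 79276459 / 171696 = 461.73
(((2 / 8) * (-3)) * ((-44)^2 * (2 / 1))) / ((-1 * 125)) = 2904 / 125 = 23.23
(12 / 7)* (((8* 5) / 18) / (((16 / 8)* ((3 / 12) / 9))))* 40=19200 / 7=2742.86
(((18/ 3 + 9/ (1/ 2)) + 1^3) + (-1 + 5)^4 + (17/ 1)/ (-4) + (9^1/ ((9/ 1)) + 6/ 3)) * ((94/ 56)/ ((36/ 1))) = 13.04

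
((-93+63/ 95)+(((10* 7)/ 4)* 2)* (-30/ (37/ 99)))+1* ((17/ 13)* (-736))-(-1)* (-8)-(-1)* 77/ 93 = -16452163931/ 4249635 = -3871.43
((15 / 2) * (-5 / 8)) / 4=-75 / 64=-1.17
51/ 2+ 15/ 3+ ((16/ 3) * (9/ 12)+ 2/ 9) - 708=-12119/ 18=-673.28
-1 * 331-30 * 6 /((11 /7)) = -4901 /11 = -445.55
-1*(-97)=97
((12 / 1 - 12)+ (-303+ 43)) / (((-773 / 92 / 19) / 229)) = 104075920 / 773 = 134638.97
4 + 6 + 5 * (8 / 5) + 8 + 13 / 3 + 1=94 / 3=31.33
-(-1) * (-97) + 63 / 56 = -767 / 8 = -95.88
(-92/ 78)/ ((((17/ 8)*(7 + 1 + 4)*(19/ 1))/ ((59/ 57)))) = -5428/ 2154087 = -0.00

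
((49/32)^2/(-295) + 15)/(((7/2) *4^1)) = 4528799/4229120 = 1.07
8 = 8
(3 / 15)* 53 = 53 / 5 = 10.60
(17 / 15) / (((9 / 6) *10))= 17 / 225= 0.08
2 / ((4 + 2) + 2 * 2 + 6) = 1 / 8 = 0.12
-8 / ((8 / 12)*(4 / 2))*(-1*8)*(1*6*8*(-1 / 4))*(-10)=5760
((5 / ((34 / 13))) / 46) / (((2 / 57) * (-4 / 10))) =-18525 / 6256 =-2.96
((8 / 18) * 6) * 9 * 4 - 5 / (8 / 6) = 369 / 4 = 92.25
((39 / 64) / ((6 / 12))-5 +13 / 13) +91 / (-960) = -2761 / 960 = -2.88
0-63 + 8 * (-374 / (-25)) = 1417 / 25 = 56.68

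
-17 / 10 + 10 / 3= 49 / 30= 1.63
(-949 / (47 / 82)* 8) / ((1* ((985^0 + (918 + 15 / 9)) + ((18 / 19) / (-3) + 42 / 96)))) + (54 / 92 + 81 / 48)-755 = -11141876554123 / 14524471664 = -767.11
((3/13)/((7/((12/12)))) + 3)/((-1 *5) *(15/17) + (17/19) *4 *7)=89148/606697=0.15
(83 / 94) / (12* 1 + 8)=83 / 1880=0.04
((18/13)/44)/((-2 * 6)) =-3/1144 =-0.00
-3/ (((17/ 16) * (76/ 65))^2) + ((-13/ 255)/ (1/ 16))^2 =-1.28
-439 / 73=-6.01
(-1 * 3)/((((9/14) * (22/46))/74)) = -23828/33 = -722.06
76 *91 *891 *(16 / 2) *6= 295783488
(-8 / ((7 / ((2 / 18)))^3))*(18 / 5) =-16 / 138915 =-0.00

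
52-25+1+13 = 41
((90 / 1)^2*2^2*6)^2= 37791360000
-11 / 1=-11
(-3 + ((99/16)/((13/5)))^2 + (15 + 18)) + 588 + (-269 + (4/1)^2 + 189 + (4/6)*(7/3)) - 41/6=215864489/389376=554.39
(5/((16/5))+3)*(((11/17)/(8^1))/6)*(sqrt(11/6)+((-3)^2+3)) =803*sqrt(66)/78336+803/1088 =0.82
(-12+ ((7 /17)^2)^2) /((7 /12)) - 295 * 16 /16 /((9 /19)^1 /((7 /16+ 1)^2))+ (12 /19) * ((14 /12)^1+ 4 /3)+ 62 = -31834614107593 /25593507072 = -1243.86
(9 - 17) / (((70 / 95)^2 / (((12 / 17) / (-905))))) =8664 / 753865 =0.01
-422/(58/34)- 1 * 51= -8653/29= -298.38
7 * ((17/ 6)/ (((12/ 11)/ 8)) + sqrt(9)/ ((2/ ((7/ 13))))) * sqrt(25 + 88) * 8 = 141428 * sqrt(113)/ 117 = 12849.57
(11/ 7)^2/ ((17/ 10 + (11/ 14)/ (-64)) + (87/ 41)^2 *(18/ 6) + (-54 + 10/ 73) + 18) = -9502894720/ 79533394969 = -0.12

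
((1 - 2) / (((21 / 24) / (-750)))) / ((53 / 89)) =534000 / 371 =1439.35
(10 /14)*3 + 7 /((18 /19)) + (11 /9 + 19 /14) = 109 /9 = 12.11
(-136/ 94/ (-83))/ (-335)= -68/ 1306835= -0.00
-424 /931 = -0.46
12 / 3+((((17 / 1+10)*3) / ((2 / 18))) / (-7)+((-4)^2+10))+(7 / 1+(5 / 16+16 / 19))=-140423 / 2128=-65.99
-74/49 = -1.51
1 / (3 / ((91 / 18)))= 91 / 54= 1.69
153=153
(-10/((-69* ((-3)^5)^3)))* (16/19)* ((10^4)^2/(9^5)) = -16000000000/1110795366979773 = -0.00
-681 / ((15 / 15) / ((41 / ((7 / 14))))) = -55842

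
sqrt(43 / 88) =sqrt(946) / 44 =0.70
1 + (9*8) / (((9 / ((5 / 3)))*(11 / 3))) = 51 / 11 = 4.64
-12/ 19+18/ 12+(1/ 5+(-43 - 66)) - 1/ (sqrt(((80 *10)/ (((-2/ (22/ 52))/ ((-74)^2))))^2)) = -24705193287/ 228896800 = -107.93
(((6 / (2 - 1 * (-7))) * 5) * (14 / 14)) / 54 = 5 / 81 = 0.06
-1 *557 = -557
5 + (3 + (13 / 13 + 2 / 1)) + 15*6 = 101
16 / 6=8 / 3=2.67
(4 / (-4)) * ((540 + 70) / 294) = -305 / 147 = -2.07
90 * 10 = 900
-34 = -34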